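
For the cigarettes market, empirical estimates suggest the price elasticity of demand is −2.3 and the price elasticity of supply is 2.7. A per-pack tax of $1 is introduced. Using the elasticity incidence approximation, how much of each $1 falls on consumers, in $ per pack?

Incidence ratio: consumers' share ≈ εs / (εs + |εd|) = 2.7 / (2.7 + 2.3) = 0.54.
So consumers bear ≈ 0.54 × $1 = $0.54; producers bear $0.46.

Consumers bear ≈ $0.54 per pack.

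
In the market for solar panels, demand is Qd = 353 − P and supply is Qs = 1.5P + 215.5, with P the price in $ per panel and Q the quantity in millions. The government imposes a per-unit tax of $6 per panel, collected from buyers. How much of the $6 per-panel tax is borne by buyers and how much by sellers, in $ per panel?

Buyers bear $3.6 per panel; sellers bear $2.4 per panel.

Without the tax, 353 − P = 1.5P + 215.5 gives 2.5P = 137.5, so P* = $55 and Q* = 298.
With the tax collected from buyers, demand (in seller-price terms) shifts: Qd = 353 − (P + 6).
New equilibrium: buyers pay $58.6, sellers receive $52.6, Q = 294.4. (Wedge: Pb − Ps = 6.)
Burden on buyers: $3.6; on sellers: $2.4. (They sum to $6.)
The less price-elastic side of the market bears the larger share of a per-unit tax.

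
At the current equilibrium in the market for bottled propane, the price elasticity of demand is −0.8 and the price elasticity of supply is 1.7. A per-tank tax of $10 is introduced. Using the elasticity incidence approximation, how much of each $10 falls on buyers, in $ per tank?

Buyers bear ≈ $6.8 per tank.

Incidence ratio: buyers' share ≈ εs / (εs + |εd|) = 1.7 / (1.7 + 0.8) = 0.68.
So buyers bear ≈ 0.68 × $10 = $6.8; suppliers bear $3.2.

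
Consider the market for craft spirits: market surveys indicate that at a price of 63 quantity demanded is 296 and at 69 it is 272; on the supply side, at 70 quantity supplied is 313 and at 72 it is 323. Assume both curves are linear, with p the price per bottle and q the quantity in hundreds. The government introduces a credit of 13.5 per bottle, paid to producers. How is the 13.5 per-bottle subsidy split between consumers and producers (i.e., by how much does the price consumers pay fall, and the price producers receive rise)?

Consumers gain 7.5 per bottle; producers gain 6 per bottle.

Demand slope: (272 − 296)/(69 − 63) = -4, so qd = 548 − 4p.
Supply slope: (323 − 313)/(72 − 70) = 5, so qs = 5p − 37.
Without the subsidy, 548 − 4p = 5p − 37 gives 9p = 585, so p* = 65 and q* = 288.
With a per-unit subsidy paid to producers, each receives p + 13.5 per unit sold, so supply becomes qs = 5(p + 13.5) − 37.
Solving gives q = 318 with consumers paying 57.5 and producers receiving 71 (the 13.5 wedge).
Gain to consumers: 7.5; to producers: 6. (They sum to 13.5.)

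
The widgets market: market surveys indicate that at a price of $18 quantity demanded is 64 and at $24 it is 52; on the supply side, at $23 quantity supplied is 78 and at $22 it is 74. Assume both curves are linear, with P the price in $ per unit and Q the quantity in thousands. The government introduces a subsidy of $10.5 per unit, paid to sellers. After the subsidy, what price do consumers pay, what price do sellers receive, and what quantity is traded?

Consumers pay $12; sellers receive $22.5; quantity = 76.

Demand slope: (52 − 64)/(24 − 18) = -2, so Qd = 100 − 2P.
Supply slope: (74 − 78)/(22 − 23) = 4, so Qs = 4P − 14.
Without the subsidy, 100 − 2P = 4P − 14 gives 6P = 114, so P* = $19 and Q* = 62.
With a per-unit subsidy paid to sellers, each receives P + 10.5 per unit sold, so supply becomes Qs = 4(P + 10.5) − 14.
Solving gives Q = 76 with consumers paying $12 and sellers receiving $22.5 (the $10.5 wedge).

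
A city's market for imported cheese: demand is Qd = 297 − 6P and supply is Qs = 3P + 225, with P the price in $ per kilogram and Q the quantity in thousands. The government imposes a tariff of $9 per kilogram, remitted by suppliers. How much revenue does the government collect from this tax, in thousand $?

Before the tax: set 297 − 6P = 3P + 225 → P* = $8, Q* = 249.
With the tax collected from suppliers, supply shifts: Qs = 3(P − 9) + 225.
Solving gives Q = 231 with consumers paying $11 and suppliers receiving $2 (the $9 wedge).
Revenue = t · Q = 9 · 231 = $2079.

Tax revenue = $2079 thousand.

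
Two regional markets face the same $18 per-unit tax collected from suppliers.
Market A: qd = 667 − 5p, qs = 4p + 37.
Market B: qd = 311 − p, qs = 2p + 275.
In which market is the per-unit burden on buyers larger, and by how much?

Market A: pre-tax p* = $70, q* = 317; post-tax q = 277; per-unit burden on buyers = $8.
Market B: pre-tax p* = $12, q* = 299; post-tax q = 287; per-unit burden on buyers = $12.
Difference: $8 vs $12 → market B is larger by $4.

Market B, by $4.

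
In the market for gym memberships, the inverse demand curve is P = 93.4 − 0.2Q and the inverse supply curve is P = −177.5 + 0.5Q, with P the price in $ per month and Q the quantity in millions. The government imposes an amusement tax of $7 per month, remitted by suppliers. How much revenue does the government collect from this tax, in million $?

Inverting to Q(P) form: Qd = 467 − 5P; Qs = 2P + 355.
Before the tax: set 467 − 5P = 2P + 355 → P* = $16, Q* = 387.
With the tax collected from suppliers, supply shifts: Qs = 2(P − 7) + 355.
New equilibrium: buyers pay $18, suppliers receive $11, Q = 377. (Wedge: Pb − Ps = 7.)
Revenue = t · Q = 7 · 377 = $2639.

Tax revenue = $2639 million.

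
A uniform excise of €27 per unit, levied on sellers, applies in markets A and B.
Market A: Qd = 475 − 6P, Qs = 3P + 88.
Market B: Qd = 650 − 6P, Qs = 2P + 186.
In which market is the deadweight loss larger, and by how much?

Market A, by €182.25.

Market A: pre-tax P* = €43, Q* = 217; post-tax Q = 163; deadweight loss = €729.
Market B: pre-tax P* = €58, Q* = 302; post-tax Q = 261.5; deadweight loss = €546.75.
Difference: €729 vs €546.75 → market A is larger by €182.25.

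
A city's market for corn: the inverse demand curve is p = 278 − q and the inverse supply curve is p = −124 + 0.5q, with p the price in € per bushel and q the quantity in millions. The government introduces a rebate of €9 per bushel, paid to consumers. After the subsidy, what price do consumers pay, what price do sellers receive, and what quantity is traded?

Rewrite in direct form: qd = 278 − p and qs = 2p + 248.
Without the subsidy, 278 − p = 2p + 248 gives 3p = 30, so p* = €10 and q* = 268.
With a per-unit subsidy paid to consumers, each effectively pays p − 9, so demand becomes qd = 278 − (p − 9).
Solving gives q = 274 with consumers paying €4 and sellers receiving €13 (the €9 wedge).

Consumers pay €4; sellers receive €13; quantity = 274.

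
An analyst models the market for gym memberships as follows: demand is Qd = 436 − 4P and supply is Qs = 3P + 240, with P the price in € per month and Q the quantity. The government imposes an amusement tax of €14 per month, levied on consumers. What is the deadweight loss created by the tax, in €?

Without the tax, 436 − 4P = 3P + 240 gives 7P = 196, so P* = €28 and Q* = 324.
With the tax collected from consumers, demand (in seller-price terms) shifts: Qd = 436 − 4(P + 14).
New equilibrium: consumers pay €34, sellers receive €20, Q = 300. (Wedge: Pb − Ps = 14.)
Quantity falls by |ΔQ| = |324 − 300| = 24.
DWL = ½ · t · |ΔQ| = ½ · 14 · 24 = €168.

Deadweight loss = €168.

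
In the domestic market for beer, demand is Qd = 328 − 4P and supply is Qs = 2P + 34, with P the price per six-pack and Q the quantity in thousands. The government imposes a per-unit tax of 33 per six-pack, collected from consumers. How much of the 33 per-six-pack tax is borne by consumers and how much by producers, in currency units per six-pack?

Consumers bear 11 per six-pack; producers bear 22 per six-pack.

Before the tax: set 328 − 4P = 2P + 34 → P* = 49, Q* = 132.
With the tax collected from consumers, demand (in seller-price terms) shifts: Qd = 328 − 4(P + 33).
New equilibrium: consumers pay 60, producers receive 27, Q = 88. (Wedge: Pb − Ps = 33.)
Burden on consumers: 11; on producers: 22. (They sum to 33.)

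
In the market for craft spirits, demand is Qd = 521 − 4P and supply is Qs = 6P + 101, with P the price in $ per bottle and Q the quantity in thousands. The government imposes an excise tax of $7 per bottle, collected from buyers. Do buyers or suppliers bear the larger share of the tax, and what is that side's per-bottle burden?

Buyers bear the larger share: $4.2 per bottle.

Without the tax, 521 − 4P = 6P + 101 gives 10P = 420, so P* = $42 and Q* = 353.
With the tax collected from buyers, demand (in seller-price terms) shifts: Qd = 521 − 4(P + 7).
Solving gives Q = 336.2 with buyers paying $46.2 and suppliers receiving $39.2 (the $7 wedge).
Per-bottle burden: buyers $4.2, suppliers $2.8.
Buyers take the larger share because demand is less price-elastic here (demand slope 4 vs supply slope 6).
The less price-elastic side of the market bears the larger share of a per-unit tax.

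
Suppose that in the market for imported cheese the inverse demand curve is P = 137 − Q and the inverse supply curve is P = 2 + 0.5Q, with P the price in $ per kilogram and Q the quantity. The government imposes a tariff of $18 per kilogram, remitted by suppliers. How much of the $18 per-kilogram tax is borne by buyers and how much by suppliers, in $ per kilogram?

Buyers bear $12 per kilogram; suppliers bear $6 per kilogram.

Rewrite in direct form: Qd = 137 − P and Qs = 2P − 4.
Before the tax: set 137 − P = 2P − 4 → P* = $47, Q* = 90.
With the tax collected from suppliers, supply shifts: Qs = 2(P − 18) − 4.
New equilibrium: buyers pay $59, suppliers receive $41, Q = 78. (Wedge: Pb − Ps = 18.)
Burden on buyers: $12; on suppliers: $6. (They sum to $18.)
The less price-elastic side of the market bears the larger share of a per-unit tax.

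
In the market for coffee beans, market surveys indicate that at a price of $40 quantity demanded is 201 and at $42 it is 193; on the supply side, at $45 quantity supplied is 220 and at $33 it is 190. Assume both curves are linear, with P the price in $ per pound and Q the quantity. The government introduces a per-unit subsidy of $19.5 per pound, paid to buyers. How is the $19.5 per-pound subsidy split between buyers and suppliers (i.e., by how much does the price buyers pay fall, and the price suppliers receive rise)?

Demand slope: (193 − 201)/(42 − 40) = -4, so Qd = 361 − 4P.
Supply slope: (190 − 220)/(33 − 45) = 2.5, so Qs = 2.5P + 107.5.
Without the subsidy, 361 − 4P = 2.5P + 107.5 gives 6.5P = 253.5, so P* = $39 and Q* = 205.
With a per-unit subsidy paid to buyers, each effectively pays P − 19.5, so demand becomes Qd = 361 − 4(P − 19.5).
Solving gives Q = 235 with buyers paying $31.5 and suppliers receiving $51 (the $19.5 wedge).
Gain to buyers: $7.5; to suppliers: $12. (They sum to $19.5.)

Buyers gain $7.5 per pound; suppliers gain $12 per pound.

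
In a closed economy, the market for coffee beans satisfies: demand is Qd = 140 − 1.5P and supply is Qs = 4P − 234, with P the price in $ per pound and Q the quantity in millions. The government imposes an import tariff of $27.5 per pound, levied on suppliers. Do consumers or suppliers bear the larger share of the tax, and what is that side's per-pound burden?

Without the tax, 140 − 1.5P = 4P − 234 gives 5.5P = 374, so P* = $68 and Q* = 38.
With the tax collected from suppliers, supply shifts: Qs = 4(P − 27.5) − 234.
New equilibrium: consumers pay $88, suppliers receive $60.5, Q = 8. (Wedge: Pb − Ps = 27.5.)
Per-pound burden: consumers $20, suppliers $7.5.
Consumers take the larger share because demand is less price-elastic here (demand slope 1.5 vs supply slope 4).
The less price-elastic side of the market bears the larger share of a per-unit tax.

Consumers bear the larger share: $20 per pound.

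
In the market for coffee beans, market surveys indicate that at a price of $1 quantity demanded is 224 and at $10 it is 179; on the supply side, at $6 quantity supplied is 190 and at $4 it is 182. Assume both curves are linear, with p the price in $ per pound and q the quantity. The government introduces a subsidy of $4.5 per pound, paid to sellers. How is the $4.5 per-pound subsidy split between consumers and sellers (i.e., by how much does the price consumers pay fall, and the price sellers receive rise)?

Demand slope: (179 − 224)/(10 − 1) = -5, so qd = 229 − 5p.
Supply slope: (182 − 190)/(4 − 6) = 4, so qs = 4p + 166.
Without the subsidy, 229 − 5p = 4p + 166 gives 9p = 63, so p* = $7 and q* = 194.
With a per-unit subsidy paid to sellers, each receives p + 4.5 per unit sold, so supply becomes qs = 4(p + 4.5) + 166.
Solving gives q = 204 with consumers paying $5 and sellers receiving $9.5 (the $4.5 wedge).
Gain to consumers: $2; to sellers: $2.5. (They sum to $4.5.)

Consumers gain $2 per pound; sellers gain $2.5 per pound.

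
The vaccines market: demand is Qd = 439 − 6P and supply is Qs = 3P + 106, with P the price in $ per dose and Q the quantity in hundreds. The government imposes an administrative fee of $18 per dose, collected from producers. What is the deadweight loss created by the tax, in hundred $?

Before the tax: set 439 − 6P = 3P + 106 → P* = $37, Q* = 217.
With the tax collected from producers, supply shifts: Qs = 3(P − 18) + 106.
New equilibrium: buyers pay $43, producers receive $25, Q = 181. (Wedge: Pb − Ps = 18.)
Quantity falls by |ΔQ| = |217 − 181| = 36.
DWL = ½ · t · |ΔQ| = ½ · 18 · 36 = $324.

Deadweight loss = $324 hundred.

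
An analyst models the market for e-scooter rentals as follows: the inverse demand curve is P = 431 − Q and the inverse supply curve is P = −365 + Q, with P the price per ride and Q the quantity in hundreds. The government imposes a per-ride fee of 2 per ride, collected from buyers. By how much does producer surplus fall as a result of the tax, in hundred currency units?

Rewrite in direct form: Qd = 431 − P and Qs = P + 365.
Without the tax, 431 − P = P + 365 gives 2P = 66, so P* = 33 and Q* = 398.
With the tax collected from buyers, demand (in seller-price terms) shifts: Qd = 431 − (P + 2).
Solving gives Q = 397 with buyers paying 34 and sellers receiving 32 (the 2 wedge).
ΔPS is the trapezoid between Q = 397 and Q = 398 of height 1: ½ · (398 + 397) · 1 = 397.5.

Producer surplus falls by 397.5 hundred.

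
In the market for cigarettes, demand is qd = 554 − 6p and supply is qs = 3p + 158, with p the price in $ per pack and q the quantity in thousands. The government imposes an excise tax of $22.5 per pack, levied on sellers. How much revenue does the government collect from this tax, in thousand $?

Tax revenue = $5512.5 thousand.

Without the tax, 554 − 6p = 3p + 158 gives 9p = 396, so p* = $44 and q* = 290.
With the tax collected from sellers, supply shifts: qs = 3(p − 22.5) + 158.
New equilibrium: buyers pay $51.5, sellers receive $29, q = 245. (Wedge: pb − ps = 22.5.)
Revenue = t · Q = 22.5 · 245 = $5512.5.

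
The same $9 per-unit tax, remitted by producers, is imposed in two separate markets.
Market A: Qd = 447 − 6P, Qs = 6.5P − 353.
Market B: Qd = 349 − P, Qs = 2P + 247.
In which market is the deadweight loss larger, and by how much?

Market A, by $99.36.

Market A: pre-tax P* = $64, Q* = 63; post-tax Q = 34.92; deadweight loss = $126.36.
Market B: pre-tax P* = $34, Q* = 315; post-tax Q = 309; deadweight loss = $27.
Difference: $126.36 vs $27 → market A is larger by $99.36.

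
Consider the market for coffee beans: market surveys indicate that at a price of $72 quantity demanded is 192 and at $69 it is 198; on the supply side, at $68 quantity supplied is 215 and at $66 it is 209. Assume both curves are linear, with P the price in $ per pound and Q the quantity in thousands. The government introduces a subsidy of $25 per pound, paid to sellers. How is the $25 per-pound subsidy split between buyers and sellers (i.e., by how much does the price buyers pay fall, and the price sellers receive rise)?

Demand slope: (198 − 192)/(69 − 72) = -2, so Qd = 336 − 2P.
Supply slope: (209 − 215)/(66 − 68) = 3, so Qs = 3P + 11.
Without the subsidy, 336 − 2P = 3P + 11 gives 5P = 325, so P* = $65 and Q* = 206.
With a per-unit subsidy paid to sellers, each receives P + 25 per unit sold, so supply becomes Qs = 3(P + 25) + 11.
Solving gives Q = 236 with buyers paying $50 and sellers receiving $75 (the $25 wedge).
Gain to buyers: $15; to sellers: $10. (They sum to $25.)

Buyers gain $15 per pound; sellers gain $10 per pound.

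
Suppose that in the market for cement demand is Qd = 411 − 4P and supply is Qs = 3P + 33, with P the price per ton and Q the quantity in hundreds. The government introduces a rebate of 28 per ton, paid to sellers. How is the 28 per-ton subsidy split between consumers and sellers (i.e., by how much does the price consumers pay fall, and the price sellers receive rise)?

Consumers gain 12 per ton; sellers gain 16 per ton.

Before the subsidy: set 411 − 4P = 3P + 33 → P* = 54, Q* = 195.
With a per-unit subsidy paid to sellers, each receives P + 28 per unit sold, so supply becomes Qs = 3(P + 28) + 33.
New equilibrium: consumers pay 42, sellers receive 70, Q = 243. (Wedge: Pb − Ps = −28.)
Gain to consumers: 12; to sellers: 16. (They sum to 28.)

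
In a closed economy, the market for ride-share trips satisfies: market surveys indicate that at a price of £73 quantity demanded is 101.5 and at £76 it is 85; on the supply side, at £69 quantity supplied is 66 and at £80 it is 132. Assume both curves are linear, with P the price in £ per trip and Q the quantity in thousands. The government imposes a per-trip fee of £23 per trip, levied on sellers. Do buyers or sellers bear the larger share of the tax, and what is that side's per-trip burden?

Buyers bear the larger share: £12 per trip.

Demand slope: (85 − 101.5)/(76 − 73) = -5.5, so Qd = 503 − 5.5P.
Supply slope: (132 − 66)/(80 − 69) = 6, so Qs = 6P − 348.
Without the tax, 503 − 5.5P = 6P − 348 gives 11.5P = 851, so P* = £74 and Q* = 96.
With the tax collected from sellers, supply shifts: Qs = 6(P − 23) − 348.
New equilibrium: buyers pay £86, sellers receive £63, Q = 30. (Wedge: Pb − Ps = 23.)
Per-trip burden: buyers £12, sellers £11.
Buyers take the larger share because demand is less price-elastic here (demand slope 5.5 vs supply slope 6).
The less price-elastic side of the market bears the larger share of a per-unit tax.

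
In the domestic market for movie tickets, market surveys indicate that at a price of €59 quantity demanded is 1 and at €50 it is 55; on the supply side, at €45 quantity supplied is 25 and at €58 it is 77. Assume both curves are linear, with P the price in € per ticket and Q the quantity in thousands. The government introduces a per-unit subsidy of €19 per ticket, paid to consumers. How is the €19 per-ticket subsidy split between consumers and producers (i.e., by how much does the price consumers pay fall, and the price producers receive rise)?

Consumers gain €7.6 per ticket; producers gain €11.4 per ticket.

Demand slope: (55 − 1)/(50 − 59) = -6, so Qd = 355 − 6P.
Supply slope: (77 − 25)/(58 − 45) = 4, so Qs = 4P − 155.
Without the subsidy, 355 − 6P = 4P − 155 gives 10P = 510, so P* = €51 and Q* = 49.
With a per-unit subsidy paid to consumers, each effectively pays P − 19, so demand becomes Qd = 355 − 6(P − 19).
Solving gives Q = 94.6 with consumers paying €43.4 and producers receiving €62.4 (the €19 wedge).
Gain to consumers: €7.6; to producers: €11.4. (They sum to €19.)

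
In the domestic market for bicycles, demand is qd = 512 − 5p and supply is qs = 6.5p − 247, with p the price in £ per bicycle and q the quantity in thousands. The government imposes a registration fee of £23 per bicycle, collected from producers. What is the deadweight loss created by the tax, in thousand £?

Deadweight loss = £747.5 thousand.

Before the tax: set 512 − 5p = 6.5p − 247 → p* = £66, q* = 182.
With the tax collected from producers, supply shifts: qs = 6.5(p − 23) − 247.
Solving gives q = 117 with consumers paying £79 and producers receiving £56 (the £23 wedge).
Quantity falls by |ΔQ| = |182 − 117| = 65.
DWL = ½ · t · |ΔQ| = ½ · 23 · 65 = £747.5.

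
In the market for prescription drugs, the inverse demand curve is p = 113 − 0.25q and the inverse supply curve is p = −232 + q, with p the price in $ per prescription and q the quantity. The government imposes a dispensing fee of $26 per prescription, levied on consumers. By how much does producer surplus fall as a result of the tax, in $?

Producer surplus falls by $5524.48.

Inverting to q(p) form: qd = 452 − 4p; qs = p + 232.
Without the tax, 452 − 4p = p + 232 gives 5p = 220, so p* = $44 and q* = 276.
With the tax collected from consumers, demand (in seller-price terms) shifts: qd = 452 − 4(p + 26).
Solving gives q = 255.2 with consumers paying $49.2 and producers receiving $23.2 (the $26 wedge).
ΔPS is the trapezoid between Q = 255.2 and Q = 276 of height $20.8: ½ · (276 + 255.2) · 20.8 = $5524.48.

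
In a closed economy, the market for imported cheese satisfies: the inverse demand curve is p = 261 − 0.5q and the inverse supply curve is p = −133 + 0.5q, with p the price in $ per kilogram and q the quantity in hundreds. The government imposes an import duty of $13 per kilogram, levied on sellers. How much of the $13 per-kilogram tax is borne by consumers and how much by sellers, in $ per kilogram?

Consumers bear $6.5 per kilogram; sellers bear $6.5 per kilogram.

Rewrite in direct form: qd = 522 − 2p and qs = 2p + 266.
Without the tax, 522 − 2p = 2p + 266 gives 4p = 256, so p* = $64 and q* = 394.
With the tax collected from sellers, supply shifts: qs = 2(p − 13) + 266.
Solving gives q = 381 with consumers paying $70.5 and sellers receiving $57.5 (the $13 wedge).
Burden on consumers: $6.5; on sellers: $6.5. (They sum to $13.)
The less price-elastic side of the market bears the larger share of a per-unit tax.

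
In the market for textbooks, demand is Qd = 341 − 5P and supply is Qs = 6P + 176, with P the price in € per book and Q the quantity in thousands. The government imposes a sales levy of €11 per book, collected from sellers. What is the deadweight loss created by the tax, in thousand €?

Deadweight loss = €165 thousand.

Before the tax: set 341 − 5P = 6P + 176 → P* = €15, Q* = 266.
With the tax collected from sellers, supply shifts: Qs = 6(P − 11) + 176.
New equilibrium: buyers pay €21, sellers receive €10, Q = 236. (Wedge: Pb − Ps = 11.)
Quantity falls by |ΔQ| = |266 − 236| = 30.
DWL = ½ · t · |ΔQ| = ½ · 11 · 30 = €165.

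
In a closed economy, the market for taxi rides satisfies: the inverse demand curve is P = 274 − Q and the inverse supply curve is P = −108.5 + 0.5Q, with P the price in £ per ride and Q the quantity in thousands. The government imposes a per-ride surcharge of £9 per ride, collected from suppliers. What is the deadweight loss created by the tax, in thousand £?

Inverting to Q(P) form: Qd = 274 − P; Qs = 2P + 217.
Before the tax: set 274 − P = 2P + 217 → P* = £19, Q* = 255.
With the tax collected from suppliers, supply shifts: Qs = 2(P − 9) + 217.
Solving gives Q = 249 with buyers paying £25 and suppliers receiving £16 (the £9 wedge).
Quantity falls by |ΔQ| = |255 − 249| = 6.
DWL = ½ · t · |ΔQ| = ½ · 9 · 6 = £27.

Deadweight loss = £27 thousand.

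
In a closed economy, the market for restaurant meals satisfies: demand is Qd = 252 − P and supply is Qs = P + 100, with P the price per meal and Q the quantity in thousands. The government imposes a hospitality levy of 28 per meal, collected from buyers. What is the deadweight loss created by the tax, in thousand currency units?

Before the tax: set 252 − P = P + 100 → P* = 76, Q* = 176.
With the tax collected from buyers, demand (in seller-price terms) shifts: Qd = 252 − (P + 28).
New equilibrium: buyers pay 90, sellers receive 62, Q = 162. (Wedge: Pb − Ps = 28.)
Quantity falls by |ΔQ| = |176 − 162| = 14.
DWL = ½ · t · |ΔQ| = ½ · 28 · 14 = 196.

Deadweight loss = 196 thousand.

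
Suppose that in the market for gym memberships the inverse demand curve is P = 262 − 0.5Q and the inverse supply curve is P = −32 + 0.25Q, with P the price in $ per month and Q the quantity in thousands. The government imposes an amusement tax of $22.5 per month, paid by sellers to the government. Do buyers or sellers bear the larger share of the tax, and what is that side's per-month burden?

Inverting to Q(P) form: Qd = 524 − 2P; Qs = 4P + 128.
Without the tax, 524 − 2P = 4P + 128 gives 6P = 396, so P* = $66 and Q* = 392.
With the tax collected from sellers, supply shifts: Qs = 4(P − 22.5) + 128.
New equilibrium: buyers pay $81, sellers receive $58.5, Q = 362. (Wedge: Pb − Ps = 22.5.)
Per-month burden: buyers $15, sellers $7.5.
Buyers take the larger share because demand is less price-elastic here (demand slope 2 vs supply slope 4).

Buyers bear the larger share: $15 per month.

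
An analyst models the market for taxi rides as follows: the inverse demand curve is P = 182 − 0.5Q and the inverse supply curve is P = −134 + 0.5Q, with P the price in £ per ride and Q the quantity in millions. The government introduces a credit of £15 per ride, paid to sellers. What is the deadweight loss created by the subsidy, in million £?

Inverting to Q(P) form: Qd = 364 − 2P; Qs = 2P + 268.
Without the subsidy, 364 − 2P = 2P + 268 gives 4P = 96, so P* = £24 and Q* = 316.
With a per-unit subsidy paid to sellers, each receives P + 15 per unit sold, so supply becomes Qs = 2(P + 15) + 268.
Solving gives Q = 331 with buyers paying £16.5 and sellers receiving £31.5 (the £15 wedge).
Quantity rises by |ΔQ| = |316 − 331| = 15.
DWL = ½ · t · |ΔQ| = ½ · 15 · 15 = £112.5.

Deadweight loss = £112.5 million.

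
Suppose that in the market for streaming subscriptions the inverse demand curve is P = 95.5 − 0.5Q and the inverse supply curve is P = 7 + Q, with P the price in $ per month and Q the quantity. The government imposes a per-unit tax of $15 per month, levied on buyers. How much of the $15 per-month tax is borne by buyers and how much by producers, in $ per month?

Rewrite in direct form: Qd = 191 − 2P and Qs = P − 7.
Before the tax: set 191 − 2P = P − 7 → P* = $66, Q* = 59.
With the tax collected from buyers, demand (in seller-price terms) shifts: Qd = 191 − 2(P + 15).
New equilibrium: buyers pay $71, producers receive $56, Q = 49. (Wedge: Pb − Ps = 15.)
Burden on buyers: $5; on producers: $10. (They sum to $15.)

Buyers bear $5 per month; producers bear $10 per month.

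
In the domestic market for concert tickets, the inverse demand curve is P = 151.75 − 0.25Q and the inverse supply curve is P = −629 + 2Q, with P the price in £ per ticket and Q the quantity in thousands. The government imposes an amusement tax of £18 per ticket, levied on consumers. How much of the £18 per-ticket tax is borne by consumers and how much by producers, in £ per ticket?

Consumers bear £2 per ticket; producers bear £16 per ticket.

Rewrite in direct form: Qd = 607 − 4P and Qs = 0.5P + 314.5.
Without the tax, 607 − 4P = 0.5P + 314.5 gives 4.5P = 292.5, so P* = £65 and Q* = 347.
With the tax collected from consumers, demand (in seller-price terms) shifts: Qd = 607 − 4(P + 18).
Solving gives Q = 339 with consumers paying £67 and producers receiving £49 (the £18 wedge).
Burden on consumers: £2; on producers: £16. (They sum to £18.)
The less price-elastic side of the market bears the larger share of a per-unit tax.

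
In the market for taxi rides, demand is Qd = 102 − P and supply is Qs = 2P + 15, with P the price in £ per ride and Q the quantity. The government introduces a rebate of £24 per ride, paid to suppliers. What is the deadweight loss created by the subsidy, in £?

Deadweight loss = £192.

Without the subsidy, 102 − P = 2P + 15 gives 3P = 87, so P* = £29 and Q* = 73.
With a per-unit subsidy paid to suppliers, each receives P + 24 per unit sold, so supply becomes Qs = 2(P + 24) + 15.
New equilibrium: consumers pay £13, suppliers receive £37, Q = 89. (Wedge: Pb − Ps = −24.)
Quantity rises by |ΔQ| = |73 − 89| = 16.
DWL = ½ · t · |ΔQ| = ½ · 24 · 16 = £192.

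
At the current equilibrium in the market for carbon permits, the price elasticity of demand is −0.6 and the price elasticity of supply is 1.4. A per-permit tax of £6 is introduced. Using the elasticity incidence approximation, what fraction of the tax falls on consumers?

Consumers' share ≈ 0.7.

Incidence ratio: consumers' share ≈ εs / (εs + |εd|) = 1.4 / (1.4 + 0.6) = 0.7.
Supply is the more elastic side, so consumers bear the larger share.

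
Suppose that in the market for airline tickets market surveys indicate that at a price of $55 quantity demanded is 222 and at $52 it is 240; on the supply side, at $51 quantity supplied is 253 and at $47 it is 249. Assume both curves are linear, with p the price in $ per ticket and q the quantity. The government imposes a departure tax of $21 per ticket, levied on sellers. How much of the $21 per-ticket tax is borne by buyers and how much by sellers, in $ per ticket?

Buyers bear $3 per ticket; sellers bear $18 per ticket.

Demand slope: (240 − 222)/(52 − 55) = -6, so qd = 552 − 6p.
Supply slope: (249 − 253)/(47 − 51) = 1, so qs = p + 202.
Without the tax, 552 − 6p = p + 202 gives 7p = 350, so p* = $50 and q* = 252.
With the tax collected from sellers, supply shifts: qs = (p − 21) + 202.
Solving gives q = 234 with buyers paying $53 and sellers receiving $32 (the $21 wedge).
Burden on buyers: $3; on sellers: $18. (They sum to $21.)
The less price-elastic side of the market bears the larger share of a per-unit tax.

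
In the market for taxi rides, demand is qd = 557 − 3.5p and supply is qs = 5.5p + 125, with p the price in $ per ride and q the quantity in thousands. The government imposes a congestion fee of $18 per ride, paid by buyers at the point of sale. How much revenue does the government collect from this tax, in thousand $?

Before the tax: set 557 − 3.5p = 5.5p + 125 → p* = $48, q* = 389.
With the tax collected from buyers, demand (in seller-price terms) shifts: qd = 557 − 3.5(p + 18).
New equilibrium: buyers pay $59, suppliers receive $41, q = 350.5. (Wedge: pb − ps = 18.)
Revenue = t · Q = 18 · 350.5 = $6309.

Tax revenue = $6309 thousand.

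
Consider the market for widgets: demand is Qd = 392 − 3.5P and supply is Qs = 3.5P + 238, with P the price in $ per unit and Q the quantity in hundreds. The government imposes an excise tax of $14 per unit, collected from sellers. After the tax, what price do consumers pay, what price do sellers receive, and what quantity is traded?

Without the tax, 392 − 3.5P = 3.5P + 238 gives 7P = 154, so P* = $22 and Q* = 315.
With the tax collected from sellers, supply shifts: Qs = 3.5(P − 14) + 238.
New equilibrium: consumers pay $29, sellers receive $15, Q = 290.5. (Wedge: Pb − Ps = 14.)

Consumers pay $29; sellers receive $15; quantity = 290.5.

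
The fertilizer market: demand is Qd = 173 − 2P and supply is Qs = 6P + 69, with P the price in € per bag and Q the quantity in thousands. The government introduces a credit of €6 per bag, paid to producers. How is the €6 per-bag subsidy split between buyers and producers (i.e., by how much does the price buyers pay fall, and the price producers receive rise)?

Buyers gain €4.5 per bag; producers gain €1.5 per bag.

Before the subsidy: set 173 − 2P = 6P + 69 → P* = €13, Q* = 147.
With a per-unit subsidy paid to producers, each receives P + 6 per unit sold, so supply becomes Qs = 6(P + 6) + 69.
New equilibrium: buyers pay €8.5, producers receive €14.5, Q = 156. (Wedge: Pb − Ps = −6.)
Gain to buyers: €4.5; to producers: €1.5. (They sum to €6.)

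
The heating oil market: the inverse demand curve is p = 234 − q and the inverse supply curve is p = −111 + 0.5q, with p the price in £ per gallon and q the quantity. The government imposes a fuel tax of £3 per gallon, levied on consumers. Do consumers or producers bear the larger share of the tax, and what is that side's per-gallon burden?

Inverting to q(p) form: qd = 234 − p; qs = 2p + 222.
Before the tax: set 234 − p = 2p + 222 → p* = £4, q* = 230.
With the tax collected from consumers, demand (in seller-price terms) shifts: qd = 234 − (p + 3).
Solving gives q = 228 with consumers paying £6 and producers receiving £3 (the £3 wedge).
Per-gallon burden: consumers £2, producers £1.
Consumers take the larger share because demand is less price-elastic here (demand slope 1 vs supply slope 2).
The less price-elastic side of the market bears the larger share of a per-unit tax.

Consumers bear the larger share: £2 per gallon.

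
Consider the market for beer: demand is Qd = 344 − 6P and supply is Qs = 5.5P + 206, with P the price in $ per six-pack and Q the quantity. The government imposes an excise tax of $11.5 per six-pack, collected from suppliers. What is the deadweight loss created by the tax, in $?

Before the tax: set 344 − 6P = 5.5P + 206 → P* = $12, Q* = 272.
With the tax collected from suppliers, supply shifts: Qs = 5.5(P − 11.5) + 206.
Solving gives Q = 239 with buyers paying $17.5 and suppliers receiving $6 (the $11.5 wedge).
Quantity falls by |ΔQ| = |272 − 239| = 33.
DWL = ½ · t · |ΔQ| = ½ · 11.5 · 33 = $189.75.

Deadweight loss = $189.75.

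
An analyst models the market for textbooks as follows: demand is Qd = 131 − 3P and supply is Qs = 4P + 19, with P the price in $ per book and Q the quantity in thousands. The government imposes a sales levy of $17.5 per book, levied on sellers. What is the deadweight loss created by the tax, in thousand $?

Deadweight loss = $262.5 thousand.

Without the tax, 131 − 3P = 4P + 19 gives 7P = 112, so P* = $16 and Q* = 83.
With the tax collected from sellers, supply shifts: Qs = 4(P − 17.5) + 19.
New equilibrium: consumers pay $26, sellers receive $8.5, Q = 53. (Wedge: Pb − Ps = 17.5.)
Quantity falls by |ΔQ| = |83 − 53| = 30.
DWL = ½ · t · |ΔQ| = ½ · 17.5 · 30 = $262.5.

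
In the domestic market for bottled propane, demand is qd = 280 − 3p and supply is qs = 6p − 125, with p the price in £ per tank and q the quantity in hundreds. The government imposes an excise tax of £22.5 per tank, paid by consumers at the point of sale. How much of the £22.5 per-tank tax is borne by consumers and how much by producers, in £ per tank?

Consumers bear £15 per tank; producers bear £7.5 per tank.

Before the tax: set 280 − 3p = 6p − 125 → p* = £45, q* = 145.
With the tax collected from consumers, demand (in seller-price terms) shifts: qd = 280 − 3(p + 22.5).
New equilibrium: consumers pay £60, producers receive £37.5, q = 100. (Wedge: pb − ps = 22.5.)
Burden on consumers: £15; on producers: £7.5. (They sum to £22.5.)
The less price-elastic side of the market bears the larger share of a per-unit tax.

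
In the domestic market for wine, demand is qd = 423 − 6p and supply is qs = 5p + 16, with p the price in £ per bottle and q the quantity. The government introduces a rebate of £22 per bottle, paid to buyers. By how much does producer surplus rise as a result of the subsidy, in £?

Before the subsidy: set 423 − 6p = 5p + 16 → p* = £37, q* = 201.
With a per-unit subsidy paid to buyers, each effectively pays p − 22, so demand becomes qd = 423 − 6(p − 22).
Solving gives q = 261 with buyers paying £27 and producers receiving £49 (the £22 wedge).
ΔPS is the trapezoid between Q = 261 and Q = 201 of height £12: ½ · (201 + 261) · 12 = £2772.

Producer surplus rises by £2772.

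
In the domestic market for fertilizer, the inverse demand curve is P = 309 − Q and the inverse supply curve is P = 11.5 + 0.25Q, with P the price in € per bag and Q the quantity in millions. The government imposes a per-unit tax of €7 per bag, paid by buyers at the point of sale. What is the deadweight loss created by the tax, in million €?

Inverting to Q(P) form: Qd = 309 − P; Qs = 4P − 46.
Before the tax: set 309 − P = 4P − 46 → P* = €71, Q* = 238.
With the tax collected from buyers, demand (in seller-price terms) shifts: Qd = 309 − (P + 7).
Solving gives Q = 232.4 with buyers paying €76.6 and producers receiving €69.6 (the €7 wedge).
Quantity falls by |ΔQ| = |238 − 232.4| = 5.6.
DWL = ½ · t · |ΔQ| = ½ · 7 · 5.6 = €19.6.

Deadweight loss = €19.6 million.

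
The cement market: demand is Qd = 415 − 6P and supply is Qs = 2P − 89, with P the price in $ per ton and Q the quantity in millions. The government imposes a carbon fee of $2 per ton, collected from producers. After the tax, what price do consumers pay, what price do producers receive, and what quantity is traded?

Before the tax: set 415 − 6P = 2P − 89 → P* = $63, Q* = 37.
With the tax collected from producers, supply shifts: Qs = 2(P − 2) − 89.
Solving gives Q = 34 with consumers paying $63.5 and producers receiving $61.5 (the $2 wedge).

Consumers pay $63.5; producers receive $61.5; quantity = 34.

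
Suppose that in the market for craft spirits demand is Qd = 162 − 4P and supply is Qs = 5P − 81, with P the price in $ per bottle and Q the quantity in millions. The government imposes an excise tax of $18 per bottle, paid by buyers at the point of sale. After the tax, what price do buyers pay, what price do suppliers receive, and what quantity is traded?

Without the tax, 162 − 4P = 5P − 81 gives 9P = 243, so P* = $27 and Q* = 54.
With the tax collected from buyers, demand (in seller-price terms) shifts: Qd = 162 − 4(P + 18).
Solving gives Q = 14 with buyers paying $37 and suppliers receiving $19 (the $18 wedge).
The less price-elastic side of the market bears the larger share of a per-unit tax.

Buyers pay $37; suppliers receive $19; quantity = 14.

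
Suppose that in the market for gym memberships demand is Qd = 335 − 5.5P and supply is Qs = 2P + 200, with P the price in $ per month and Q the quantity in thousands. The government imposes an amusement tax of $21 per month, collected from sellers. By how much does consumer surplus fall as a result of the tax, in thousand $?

Without the tax, 335 − 5.5P = 2P + 200 gives 7.5P = 135, so P* = $18 and Q* = 236.
With the tax collected from sellers, supply shifts: Qs = 2(P − 21) + 200.
Solving gives Q = 205.2 with buyers paying $23.6 and sellers receiving $2.6 (the $21 wedge).
ΔCS is the trapezoid between Q = 205.2 and Q = 236 of height $5.6: ½ · (236 + 205.2) · 5.6 = $1235.36.

Consumer surplus falls by $1235.36 thousand.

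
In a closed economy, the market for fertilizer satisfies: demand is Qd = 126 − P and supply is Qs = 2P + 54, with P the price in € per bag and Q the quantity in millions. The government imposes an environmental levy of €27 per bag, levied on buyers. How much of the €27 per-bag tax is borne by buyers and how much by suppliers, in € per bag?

Before the tax: set 126 − P = 2P + 54 → P* = €24, Q* = 102.
With the tax collected from buyers, demand (in seller-price terms) shifts: Qd = 126 − (P + 27).
Solving gives Q = 84 with buyers paying €42 and suppliers receiving €15 (the €27 wedge).
Burden on buyers: €18; on suppliers: €9. (They sum to €27.)

Buyers bear €18 per bag; suppliers bear €9 per bag.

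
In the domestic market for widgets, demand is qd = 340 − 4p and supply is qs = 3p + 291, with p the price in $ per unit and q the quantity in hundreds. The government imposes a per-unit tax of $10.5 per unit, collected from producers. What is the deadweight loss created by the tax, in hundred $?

Before the tax: set 340 − 4p = 3p + 291 → p* = $7, q* = 312.
With the tax collected from producers, supply shifts: qs = 3(p − 10.5) + 291.
New equilibrium: buyers pay $11.5, producers receive $1, q = 294. (Wedge: pb − ps = 10.5.)
Quantity falls by |ΔQ| = |312 − 294| = 18.
DWL = ½ · t · |ΔQ| = ½ · 10.5 · 18 = $94.5.

Deadweight loss = $94.5 hundred.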